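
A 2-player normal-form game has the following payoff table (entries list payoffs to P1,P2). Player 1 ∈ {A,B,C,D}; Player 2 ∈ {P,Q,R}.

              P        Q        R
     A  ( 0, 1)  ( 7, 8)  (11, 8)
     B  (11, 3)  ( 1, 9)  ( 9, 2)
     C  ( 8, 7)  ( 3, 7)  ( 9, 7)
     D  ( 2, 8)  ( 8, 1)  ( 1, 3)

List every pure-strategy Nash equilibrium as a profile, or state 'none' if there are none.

PSNE = {(A,R)}

(A,P): not NE [P1→B gives 11>0; P2→R gives 8>1]
(A,Q): not NE [P1→D gives 8>7]
(A,R): NE
(B,P): not NE [P2→Q gives 9>3]
(B,Q): not NE [P1→D gives 8>1]
(B,R): not NE [P1→A gives 11>9; P2→Q gives 9>2]
(C,P): not NE [P1→B gives 11>8]
(C,Q): not NE [P1→D gives 8>3]
(C,R): not NE [P1→A gives 11>9]
(D,P): not NE [P1→B gives 11>2]
(D,Q): not NE [P2→P gives 8>1]
(D,R): not NE [P1→A gives 11>1; P2→P gives 8>3]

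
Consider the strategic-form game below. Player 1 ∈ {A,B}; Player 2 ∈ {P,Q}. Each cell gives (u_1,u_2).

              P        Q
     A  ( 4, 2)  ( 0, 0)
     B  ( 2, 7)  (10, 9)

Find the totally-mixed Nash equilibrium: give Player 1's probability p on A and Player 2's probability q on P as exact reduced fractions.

P1 indiff ⇒ q·4+(1-q)·0 = q·2+(1-q)·10 ⇒ q(2) = (1-q)(10) ⇒ q = 5/6
P2 indiff ⇒ p·2+(1-p)·7 = p·0+(1-p)·9 ⇒ p(2) = (1-p)(2) ⇒ p = 1/2

P1 mixes 1/2 on A; P2 mixes 5/6 on P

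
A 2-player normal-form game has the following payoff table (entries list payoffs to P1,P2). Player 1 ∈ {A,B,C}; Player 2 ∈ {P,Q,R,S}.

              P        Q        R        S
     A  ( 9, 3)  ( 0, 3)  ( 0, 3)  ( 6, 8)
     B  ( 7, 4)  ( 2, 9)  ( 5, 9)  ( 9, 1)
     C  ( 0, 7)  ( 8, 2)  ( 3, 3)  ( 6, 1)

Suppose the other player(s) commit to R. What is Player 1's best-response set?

u_1(A vs R) = 0
u_1(B vs R) = 5
u_1(C vs R) = 3
max payoff 5 at {B}

BR_1 = {B}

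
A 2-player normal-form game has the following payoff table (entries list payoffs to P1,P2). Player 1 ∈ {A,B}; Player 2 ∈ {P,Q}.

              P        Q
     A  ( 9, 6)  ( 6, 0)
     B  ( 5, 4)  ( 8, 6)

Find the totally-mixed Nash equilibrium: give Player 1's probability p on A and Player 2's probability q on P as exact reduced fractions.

P1 mixes 1/4 on A; P2 mixes 1/3 on P

P1 indiff ⇒ q·9+(1-q)·6 = q·5+(1-q)·8 ⇒ q(4) = (1-q)(2) ⇒ q = 1/3
P2 indiff ⇒ p·6+(1-p)·4 = p·0+(1-p)·6 ⇒ p(6) = (1-p)(2) ⇒ p = 1/4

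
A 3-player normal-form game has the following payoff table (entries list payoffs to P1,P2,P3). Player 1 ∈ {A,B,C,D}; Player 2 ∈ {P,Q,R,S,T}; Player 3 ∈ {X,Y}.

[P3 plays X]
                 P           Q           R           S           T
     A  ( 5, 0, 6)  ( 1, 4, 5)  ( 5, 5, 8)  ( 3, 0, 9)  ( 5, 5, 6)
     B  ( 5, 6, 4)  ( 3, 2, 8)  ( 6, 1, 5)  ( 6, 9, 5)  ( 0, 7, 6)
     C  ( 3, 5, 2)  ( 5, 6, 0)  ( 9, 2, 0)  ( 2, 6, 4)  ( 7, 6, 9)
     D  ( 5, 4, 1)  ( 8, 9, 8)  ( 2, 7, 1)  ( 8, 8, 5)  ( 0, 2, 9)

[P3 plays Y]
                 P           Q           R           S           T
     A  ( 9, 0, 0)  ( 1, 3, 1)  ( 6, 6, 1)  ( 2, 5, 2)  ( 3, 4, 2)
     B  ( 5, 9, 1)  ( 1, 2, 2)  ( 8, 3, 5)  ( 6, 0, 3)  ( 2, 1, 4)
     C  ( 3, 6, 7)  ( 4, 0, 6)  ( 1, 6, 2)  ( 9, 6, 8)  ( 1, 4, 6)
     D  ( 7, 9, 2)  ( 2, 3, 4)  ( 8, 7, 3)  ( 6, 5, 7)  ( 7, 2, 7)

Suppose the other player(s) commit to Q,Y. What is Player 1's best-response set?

BR_1 = {C}

u_1(A vs Q,Y) = 1
u_1(B vs Q,Y) = 1
u_1(C vs Q,Y) = 4
u_1(D vs Q,Y) = 2
max payoff 4 at {C}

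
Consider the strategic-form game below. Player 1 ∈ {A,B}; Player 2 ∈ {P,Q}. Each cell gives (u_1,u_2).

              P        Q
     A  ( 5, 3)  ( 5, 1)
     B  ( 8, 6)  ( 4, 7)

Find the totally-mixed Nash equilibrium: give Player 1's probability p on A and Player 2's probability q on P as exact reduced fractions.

p=1/3, q=1/4

P1 indiff ⇒ q·5+(1-q)·5 = q·8+(1-q)·4 ⇒ q(-3) = (1-q)(-1) ⇒ q = 1/4
P2 indiff ⇒ p·3+(1-p)·6 = p·1+(1-p)·7 ⇒ p(2) = (1-p)(1) ⇒ p = 1/3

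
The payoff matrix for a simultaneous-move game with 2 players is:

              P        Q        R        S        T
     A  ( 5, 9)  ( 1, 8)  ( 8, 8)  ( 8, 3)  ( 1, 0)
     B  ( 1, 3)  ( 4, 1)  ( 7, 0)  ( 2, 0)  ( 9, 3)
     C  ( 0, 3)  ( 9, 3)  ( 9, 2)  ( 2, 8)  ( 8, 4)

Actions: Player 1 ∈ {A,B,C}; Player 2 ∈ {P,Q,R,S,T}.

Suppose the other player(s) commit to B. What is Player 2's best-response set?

BR_2 = {P,T}

u_2(P vs B) = 3
u_2(Q vs B) = 1
u_2(R vs B) = 0
u_2(S vs B) = 0
u_2(T vs B) = 3
max payoff 3 at {P,T}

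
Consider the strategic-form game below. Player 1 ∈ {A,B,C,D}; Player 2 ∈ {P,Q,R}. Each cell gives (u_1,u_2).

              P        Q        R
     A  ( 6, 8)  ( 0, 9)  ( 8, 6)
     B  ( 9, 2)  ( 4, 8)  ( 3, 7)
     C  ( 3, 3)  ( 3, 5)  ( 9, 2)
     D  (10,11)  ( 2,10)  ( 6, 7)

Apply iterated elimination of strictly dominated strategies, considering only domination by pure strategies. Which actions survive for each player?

P2 drop R (Q beats it: A:9>6 B:8>7 C:5>2 D:10>7)
P1 drop A (B beats it: P:9>6 Q:4>0)
P1 drop C (B beats it: P:9>3 Q:4>3)
P1→{B,D} P2→{P,Q}

Survivors P1:{B,D} P2:{P,Q}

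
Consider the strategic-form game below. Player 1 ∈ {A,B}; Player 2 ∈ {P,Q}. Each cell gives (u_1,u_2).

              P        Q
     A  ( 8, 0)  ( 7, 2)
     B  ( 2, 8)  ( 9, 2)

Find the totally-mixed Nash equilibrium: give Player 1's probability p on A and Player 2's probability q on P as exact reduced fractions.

P1 indiff ⇒ q·8+(1-q)·7 = q·2+(1-q)·9 ⇒ q(6) = (1-q)(2) ⇒ q = 1/4
P2 indiff ⇒ p·0+(1-p)·8 = p·2+(1-p)·2 ⇒ p(-2) = (1-p)(-6) ⇒ p = 3/4

p=3/4, q=1/4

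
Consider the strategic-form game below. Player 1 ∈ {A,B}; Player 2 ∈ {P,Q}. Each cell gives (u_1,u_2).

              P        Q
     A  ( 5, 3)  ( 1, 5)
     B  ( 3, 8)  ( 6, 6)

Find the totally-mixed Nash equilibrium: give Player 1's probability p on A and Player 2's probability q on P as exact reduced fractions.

P1 indiff ⇒ q·5+(1-q)·1 = q·3+(1-q)·6 ⇒ q(2) = (1-q)(5) ⇒ q = 5/7
P2 indiff ⇒ p·3+(1-p)·8 = p·5+(1-p)·6 ⇒ p(-2) = (1-p)(-2) ⇒ p = 1/2

P1 mixes 1/2 on A; P2 mixes 5/7 on P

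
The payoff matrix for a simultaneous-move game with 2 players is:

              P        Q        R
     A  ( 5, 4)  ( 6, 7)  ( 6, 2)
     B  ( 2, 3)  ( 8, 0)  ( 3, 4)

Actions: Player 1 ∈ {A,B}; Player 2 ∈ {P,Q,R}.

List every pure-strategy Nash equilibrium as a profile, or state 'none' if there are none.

(A,P): not NE [P2→Q gives 7>4]
(A,Q): not NE [P1→B gives 8>6]
(A,R): not NE [P2→Q gives 7>2]
(B,P): not NE [P1→A gives 5>2; P2→R gives 4>3]
(B,Q): not NE [P2→R gives 4>0]
(B,R): not NE [P1→A gives 6>3]

Equilibria: none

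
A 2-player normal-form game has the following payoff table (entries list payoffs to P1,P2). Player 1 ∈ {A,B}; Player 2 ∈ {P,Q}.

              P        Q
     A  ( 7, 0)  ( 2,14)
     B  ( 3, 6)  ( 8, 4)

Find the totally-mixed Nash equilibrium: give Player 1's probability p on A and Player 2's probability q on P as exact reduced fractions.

p=1/8, q=3/5

P1 indiff ⇒ q·7+(1-q)·2 = q·3+(1-q)·8 ⇒ q(4) = (1-q)(6) ⇒ q = 3/5
P2 indiff ⇒ p·0+(1-p)·6 = p·14+(1-p)·4 ⇒ p(-14) = (1-p)(-2) ⇒ p = 1/8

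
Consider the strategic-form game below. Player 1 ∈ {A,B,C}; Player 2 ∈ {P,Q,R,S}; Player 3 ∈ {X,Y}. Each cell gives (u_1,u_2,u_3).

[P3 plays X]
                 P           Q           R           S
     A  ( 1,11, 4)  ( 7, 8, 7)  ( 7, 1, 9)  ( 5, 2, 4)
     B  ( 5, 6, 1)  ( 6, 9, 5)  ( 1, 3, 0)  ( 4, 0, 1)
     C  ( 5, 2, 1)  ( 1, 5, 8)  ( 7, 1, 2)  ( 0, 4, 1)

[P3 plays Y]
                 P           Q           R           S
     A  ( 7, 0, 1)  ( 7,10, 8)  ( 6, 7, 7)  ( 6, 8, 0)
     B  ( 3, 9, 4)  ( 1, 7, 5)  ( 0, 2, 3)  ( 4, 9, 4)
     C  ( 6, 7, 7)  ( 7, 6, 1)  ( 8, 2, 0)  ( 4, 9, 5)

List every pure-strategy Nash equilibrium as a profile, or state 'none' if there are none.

Nash profiles: (A,Q,Y)

(A,P,X): not NE [P1→C gives 5>1]
(A,P,Y): not NE [P2→Q gives 10>0; P3→X gives 4>1]
(A,Q,X): not NE [P2→P gives 11>8; P3→Y gives 8>7]
(A,Q,Y): NE
(A,R,X): not NE [P2→P gives 11>1]
(A,R,Y): not NE [P1→C gives 8>6; P2→Q gives 10>7; P3→X gives 9>7]
(A,S,X): not NE [P2→P gives 11>2]
(A,S,Y): not NE [P2→Q gives 10>8; P3→X gives 4>0]
(B,P,X): not NE [P2→Q gives 9>6; P3→Y gives 4>1]
(B,P,Y): not NE [P1→A gives 7>3]
(B,Q,X): not NE [P1→A gives 7>6]
(B,Q,Y): not NE [P1→C gives 7>1; P2→S gives 9>7]
(B,R,X): not NE [P1→C gives 7>1; P2→Q gives 9>3; P3→Y gives 3>0]
(B,R,Y): not NE [P1→C gives 8>0; P2→S gives 9>2]
(B,S,X): not NE [P1→A gives 5>4; P2→Q gives 9>0; P3→Y gives 4>1]
(B,S,Y): not NE [P1→A gives 6>4]
(C,P,X): not NE [P2→Q gives 5>2; P3→Y gives 7>1]
(C,P,Y): not NE [P1→A gives 7>6; P2→S gives 9>7]
(C,Q,X): not NE [P1→A gives 7>1]
(C,Q,Y): not NE [P2→S gives 9>6; P3→X gives 8>1]
(C,R,X): not NE [P2→Q gives 5>1]
(C,R,Y): not NE [P2→S gives 9>2; P3→X gives 2>0]
(C,S,X): not NE [P1→A gives 5>0; P2→Q gives 5>4; P3→Y gives 5>1]
(C,S,Y): not NE [P1→A gives 6>4]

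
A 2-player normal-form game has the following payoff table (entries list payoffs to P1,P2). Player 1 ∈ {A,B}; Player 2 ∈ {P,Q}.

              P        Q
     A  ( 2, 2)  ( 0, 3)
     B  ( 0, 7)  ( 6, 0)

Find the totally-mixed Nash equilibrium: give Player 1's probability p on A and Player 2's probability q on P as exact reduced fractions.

P1 mixes 7/8 on A; P2 mixes 3/4 on P

P1 indiff ⇒ q·2+(1-q)·0 = q·0+(1-q)·6 ⇒ q(2) = (1-q)(6) ⇒ q = 3/4
P2 indiff ⇒ p·2+(1-p)·7 = p·3+(1-p)·0 ⇒ p(-1) = (1-p)(-7) ⇒ p = 7/8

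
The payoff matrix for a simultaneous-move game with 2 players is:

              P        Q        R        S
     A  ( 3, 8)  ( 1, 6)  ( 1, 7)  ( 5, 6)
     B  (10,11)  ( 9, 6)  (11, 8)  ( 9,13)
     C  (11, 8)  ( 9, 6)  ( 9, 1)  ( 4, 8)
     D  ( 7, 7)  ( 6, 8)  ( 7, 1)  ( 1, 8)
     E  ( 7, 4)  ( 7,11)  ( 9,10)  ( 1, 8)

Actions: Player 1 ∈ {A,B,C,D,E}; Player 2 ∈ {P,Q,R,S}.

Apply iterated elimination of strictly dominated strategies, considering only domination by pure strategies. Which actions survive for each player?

Remaining: P1:{B,C} P2:{P,S}

P1 drop A (B beats it: P:10>3 Q:9>1 R:11>1 S:9>5)
P1 drop D (B beats it: P:10>7 Q:9>6 R:11>7 S:9>1)
P1 drop E (B beats it: P:10>7 Q:9>7 R:11>9 S:9>1)
P2 drop Q (P beats it: B:11>6 C:8>6)
P2 drop R (P beats it: B:11>8 C:8>1)
P1→{B,C} P2→{P,S}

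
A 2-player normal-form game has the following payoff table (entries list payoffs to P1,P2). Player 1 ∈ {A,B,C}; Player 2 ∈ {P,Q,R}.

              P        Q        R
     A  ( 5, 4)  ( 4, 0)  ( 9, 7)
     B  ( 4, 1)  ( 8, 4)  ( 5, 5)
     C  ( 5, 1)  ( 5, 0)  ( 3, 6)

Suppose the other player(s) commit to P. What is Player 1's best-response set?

u_1(A vs P) = 5
u_1(B vs P) = 4
u_1(C vs P) = 5
max payoff 5 at {A,C}

BR_1 = {A,C}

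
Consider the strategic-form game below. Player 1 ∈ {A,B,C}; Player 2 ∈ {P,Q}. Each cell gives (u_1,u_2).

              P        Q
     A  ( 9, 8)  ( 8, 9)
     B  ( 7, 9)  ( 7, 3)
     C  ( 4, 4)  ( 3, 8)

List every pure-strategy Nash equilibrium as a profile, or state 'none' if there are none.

Nash profiles: (A,Q)

(A,P): not NE [P2→Q gives 9>8]
(A,Q): NE
(B,P): not NE [P1→A gives 9>7]
(B,Q): not NE [P1→A gives 8>7; P2→P gives 9>3]
(C,P): not NE [P1→A gives 9>4; P2→Q gives 8>4]
(C,Q): not NE [P1→A gives 8>3]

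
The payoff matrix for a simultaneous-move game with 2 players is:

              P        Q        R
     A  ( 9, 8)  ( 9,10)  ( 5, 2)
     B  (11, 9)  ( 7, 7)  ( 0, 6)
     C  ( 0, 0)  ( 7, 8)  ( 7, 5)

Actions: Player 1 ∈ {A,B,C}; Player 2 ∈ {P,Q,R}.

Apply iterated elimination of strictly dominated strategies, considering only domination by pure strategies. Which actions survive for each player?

P2 drop R (Q beats it: A:10>2 B:7>6 C:8>5)
P1 drop C (A beats it: P:9>0 Q:9>7)
P1→{A,B} P2→{P,Q}

IESDS → P1:{A,B} P2:{P,Q}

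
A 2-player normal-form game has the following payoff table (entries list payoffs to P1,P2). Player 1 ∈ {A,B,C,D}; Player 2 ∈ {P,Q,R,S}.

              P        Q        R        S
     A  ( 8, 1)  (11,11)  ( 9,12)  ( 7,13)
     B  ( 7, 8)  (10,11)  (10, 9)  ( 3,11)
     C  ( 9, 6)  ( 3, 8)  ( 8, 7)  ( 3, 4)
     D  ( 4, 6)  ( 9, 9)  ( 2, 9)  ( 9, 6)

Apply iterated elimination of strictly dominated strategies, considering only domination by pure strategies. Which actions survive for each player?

P2 drop P (Q beats it: A:11>1 B:11>8 C:8>6 D:9>6)
P1 drop C (A beats it: Q:11>3 R:9>8 S:7>3)
P1→{A,B,D} P2→{Q,R,S}

Survivors P1:{A,B,D} P2:{Q,R,S}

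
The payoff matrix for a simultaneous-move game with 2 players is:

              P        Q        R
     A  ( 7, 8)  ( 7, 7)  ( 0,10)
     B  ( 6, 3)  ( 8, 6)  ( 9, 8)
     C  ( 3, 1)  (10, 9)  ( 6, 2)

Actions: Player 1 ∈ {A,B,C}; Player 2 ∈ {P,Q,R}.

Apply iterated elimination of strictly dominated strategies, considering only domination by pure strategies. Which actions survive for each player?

Survivors P1:{B,C} P2:{Q,R}

P2 drop P (R beats it: A:10>8 B:8>3 C:2>1)
P1 drop A (B beats it: Q:8>7 R:9>0)
P1→{B,C} P2→{Q,R}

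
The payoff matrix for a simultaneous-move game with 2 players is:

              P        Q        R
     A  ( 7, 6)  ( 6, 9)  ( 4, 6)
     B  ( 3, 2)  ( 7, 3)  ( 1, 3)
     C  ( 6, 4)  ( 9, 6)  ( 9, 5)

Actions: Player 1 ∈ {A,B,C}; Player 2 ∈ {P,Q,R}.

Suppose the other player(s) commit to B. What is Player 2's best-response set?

BR_2 = {Q,R}

u_2(P vs B) = 2
u_2(Q vs B) = 3
u_2(R vs B) = 3
max payoff 3 at {Q,R}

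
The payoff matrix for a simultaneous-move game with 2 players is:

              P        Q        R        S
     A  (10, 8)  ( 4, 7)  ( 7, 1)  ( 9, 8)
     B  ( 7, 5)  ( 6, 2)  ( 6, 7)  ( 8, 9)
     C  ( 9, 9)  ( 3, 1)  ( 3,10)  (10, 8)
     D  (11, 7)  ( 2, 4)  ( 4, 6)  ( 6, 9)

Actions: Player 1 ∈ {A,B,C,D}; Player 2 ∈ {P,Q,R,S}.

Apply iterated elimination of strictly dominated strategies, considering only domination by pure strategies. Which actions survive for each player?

P2 drop Q (P beats it: A:8>7 B:5>2 C:9>1 D:7>4)
P1 drop B (A beats it: P:10>7 R:7>6 S:9>8)
P1→{A,C,D} P2→{P,R,S}

IESDS → P1:{A,C,D} P2:{P,R,S}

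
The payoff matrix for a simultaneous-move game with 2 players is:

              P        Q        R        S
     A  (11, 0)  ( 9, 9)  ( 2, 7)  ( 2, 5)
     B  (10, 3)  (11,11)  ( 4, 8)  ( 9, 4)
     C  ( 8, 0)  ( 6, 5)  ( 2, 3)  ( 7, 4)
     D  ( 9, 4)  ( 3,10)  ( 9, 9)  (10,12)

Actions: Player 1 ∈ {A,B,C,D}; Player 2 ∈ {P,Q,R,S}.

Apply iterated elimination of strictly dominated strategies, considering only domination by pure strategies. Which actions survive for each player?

P1 drop C (B beats it: P:10>8 Q:11>6 R:4>2 S:9>7)
P2 drop P (Q beats it: A:9>0 B:11>3 D:10>4)
P1 drop A (B beats it: Q:11>9 R:4>2 S:9>2)
P2 drop R (Q beats it: B:11>8 D:10>9)
P1→{B,D} P2→{Q,S}

Survivors P1:{B,D} P2:{Q,S}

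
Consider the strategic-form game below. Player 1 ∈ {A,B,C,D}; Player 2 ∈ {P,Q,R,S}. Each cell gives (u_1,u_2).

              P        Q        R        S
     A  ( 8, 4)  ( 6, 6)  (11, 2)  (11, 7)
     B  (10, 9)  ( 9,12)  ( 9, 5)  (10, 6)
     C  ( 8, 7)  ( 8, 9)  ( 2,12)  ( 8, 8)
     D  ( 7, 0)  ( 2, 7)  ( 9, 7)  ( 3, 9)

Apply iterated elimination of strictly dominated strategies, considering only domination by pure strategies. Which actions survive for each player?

P1 drop C (B beats it: P:10>8 Q:9>8 R:9>2 S:10>8)
P1 drop D (A beats it: P:8>7 Q:6>2 R:11>9 S:11>3)
P2 drop P (Q beats it: A:6>4 B:12>9)
P2 drop R (Q beats it: A:6>2 B:12>5)
P1→{A,B} P2→{Q,S}

Survivors P1:{A,B} P2:{Q,S}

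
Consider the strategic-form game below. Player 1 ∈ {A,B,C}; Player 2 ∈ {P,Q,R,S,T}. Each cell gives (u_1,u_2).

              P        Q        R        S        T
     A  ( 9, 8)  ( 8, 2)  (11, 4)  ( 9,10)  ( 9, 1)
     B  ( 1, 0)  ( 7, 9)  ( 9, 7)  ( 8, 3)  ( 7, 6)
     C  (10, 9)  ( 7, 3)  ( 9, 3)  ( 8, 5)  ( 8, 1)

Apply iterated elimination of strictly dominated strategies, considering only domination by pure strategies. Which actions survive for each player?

IESDS → P1:{A,C} P2:{P,S}

P1 drop B (A beats it: P:9>1 Q:8>7 R:11>9 S:9>8 T:9>7)
P2 drop Q (P beats it: A:8>2 C:9>3)
P2 drop R (P beats it: A:8>4 C:9>3)
P2 drop T (P beats it: A:8>1 C:9>1)
P1→{A,C} P2→{P,S}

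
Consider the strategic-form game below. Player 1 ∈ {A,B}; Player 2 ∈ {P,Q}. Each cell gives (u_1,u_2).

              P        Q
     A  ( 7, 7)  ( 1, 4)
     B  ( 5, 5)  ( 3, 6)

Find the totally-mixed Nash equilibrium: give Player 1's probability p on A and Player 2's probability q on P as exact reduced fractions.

P1 indiff ⇒ q·7+(1-q)·1 = q·5+(1-q)·3 ⇒ q(2) = (1-q)(2) ⇒ q = 1/2
P2 indiff ⇒ p·7+(1-p)·5 = p·4+(1-p)·6 ⇒ p(3) = (1-p)(1) ⇒ p = 1/4

p=1/4, q=1/2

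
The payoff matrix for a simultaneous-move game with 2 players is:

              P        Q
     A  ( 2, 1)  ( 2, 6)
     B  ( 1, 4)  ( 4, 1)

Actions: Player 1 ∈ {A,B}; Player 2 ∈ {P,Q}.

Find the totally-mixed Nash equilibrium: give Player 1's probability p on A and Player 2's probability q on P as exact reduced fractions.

P1 indiff ⇒ q·2+(1-q)·2 = q·1+(1-q)·4 ⇒ q(1) = (1-q)(2) ⇒ q = 2/3
P2 indiff ⇒ p·1+(1-p)·4 = p·6+(1-p)·1 ⇒ p(-5) = (1-p)(-3) ⇒ p = 3/8

p=3/8, q=2/3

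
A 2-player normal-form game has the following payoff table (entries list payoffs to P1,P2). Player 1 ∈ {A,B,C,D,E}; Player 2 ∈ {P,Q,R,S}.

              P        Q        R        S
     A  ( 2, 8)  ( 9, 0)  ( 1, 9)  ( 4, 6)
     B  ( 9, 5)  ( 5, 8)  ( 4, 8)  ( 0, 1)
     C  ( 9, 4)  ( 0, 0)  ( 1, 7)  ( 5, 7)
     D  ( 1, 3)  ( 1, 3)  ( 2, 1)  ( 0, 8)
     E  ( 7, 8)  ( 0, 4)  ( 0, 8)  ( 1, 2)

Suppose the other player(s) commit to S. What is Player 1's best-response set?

u_1(A vs S) = 4
u_1(B vs S) = 0
u_1(C vs S) = 5
u_1(D vs S) = 0
u_1(E vs S) = 1
max payoff 5 at {C}

argmax u_1 = {C}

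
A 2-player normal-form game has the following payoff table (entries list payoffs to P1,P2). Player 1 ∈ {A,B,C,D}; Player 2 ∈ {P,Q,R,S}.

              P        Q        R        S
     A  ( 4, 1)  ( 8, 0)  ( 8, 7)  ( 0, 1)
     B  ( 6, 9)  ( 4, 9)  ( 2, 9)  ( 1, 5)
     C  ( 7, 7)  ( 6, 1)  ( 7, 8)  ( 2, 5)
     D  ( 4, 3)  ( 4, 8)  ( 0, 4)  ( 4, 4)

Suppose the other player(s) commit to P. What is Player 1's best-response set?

u_1(A vs P) = 4
u_1(B vs P) = 6
u_1(C vs P) = 7
u_1(D vs P) = 4
max payoff 7 at {C}

P1 best: {C}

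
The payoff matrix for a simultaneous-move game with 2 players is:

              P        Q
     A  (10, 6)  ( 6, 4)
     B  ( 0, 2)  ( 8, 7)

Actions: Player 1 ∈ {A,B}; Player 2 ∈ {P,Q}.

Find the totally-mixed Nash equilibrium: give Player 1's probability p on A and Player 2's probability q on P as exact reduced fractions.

P1 indiff ⇒ q·10+(1-q)·6 = q·0+(1-q)·8 ⇒ q(10) = (1-q)(2) ⇒ q = 1/6
P2 indiff ⇒ p·6+(1-p)·2 = p·4+(1-p)·7 ⇒ p(2) = (1-p)(5) ⇒ p = 5/7

P1 mixes 5/7 on A; P2 mixes 1/6 on P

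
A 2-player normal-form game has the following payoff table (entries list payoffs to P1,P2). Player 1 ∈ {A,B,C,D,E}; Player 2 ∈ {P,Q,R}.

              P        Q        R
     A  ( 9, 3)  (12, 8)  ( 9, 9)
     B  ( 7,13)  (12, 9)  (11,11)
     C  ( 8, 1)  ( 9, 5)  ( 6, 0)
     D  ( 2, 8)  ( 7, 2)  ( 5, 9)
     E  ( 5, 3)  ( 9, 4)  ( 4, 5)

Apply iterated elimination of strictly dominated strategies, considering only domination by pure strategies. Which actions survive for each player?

Remaining: P1:{A,B} P2:{P,R}

P1 drop C (A beats it: P:9>8 Q:12>9 R:9>6)
P1 drop D (A beats it: P:9>2 Q:12>7 R:9>5)
P1 drop E (A beats it: P:9>5 Q:12>9 R:9>4)
P2 drop Q (R beats it: A:9>8 B:11>9)
P1→{A,B} P2→{P,R}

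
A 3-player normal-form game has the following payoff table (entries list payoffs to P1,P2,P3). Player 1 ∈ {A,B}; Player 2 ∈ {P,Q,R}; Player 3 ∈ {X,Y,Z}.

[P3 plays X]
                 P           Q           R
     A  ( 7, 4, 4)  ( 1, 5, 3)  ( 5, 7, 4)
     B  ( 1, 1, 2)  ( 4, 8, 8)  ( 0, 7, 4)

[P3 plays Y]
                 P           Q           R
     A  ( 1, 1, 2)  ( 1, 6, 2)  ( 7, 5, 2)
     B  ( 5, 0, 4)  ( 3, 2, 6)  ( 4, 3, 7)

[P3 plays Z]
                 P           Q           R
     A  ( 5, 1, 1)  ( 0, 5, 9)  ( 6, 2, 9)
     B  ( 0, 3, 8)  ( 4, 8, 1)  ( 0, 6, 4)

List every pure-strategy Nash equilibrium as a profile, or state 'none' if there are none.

Nash profiles: (B,Q,X)

(A,P,X): not NE [P2→R gives 7>4]
(A,P,Y): not NE [P1→B gives 5>1; P2→Q gives 6>1; P3→X gives 4>2]
(A,P,Z): not NE [P2→Q gives 5>1; P3→X gives 4>1]
(A,Q,X): not NE [P1→B gives 4>1; P2→R gives 7>5; P3→Z gives 9>3]
(A,Q,Y): not NE [P1→B gives 3>1; P3→Z gives 9>2]
(A,Q,Z): not NE [P1→B gives 4>0]
(A,R,X): not NE [P3→Z gives 9>4]
(A,R,Y): not NE [P2→Q gives 6>5; P3→Z gives 9>2]
(A,R,Z): not NE [P2→Q gives 5>2]
(B,P,X): not NE [P1→A gives 7>1; P2→Q gives 8>1; P3→Z gives 8>2]
(B,P,Y): not NE [P2→R gives 3>0; P3→Z gives 8>4]
(B,P,Z): not NE [P1→A gives 5>0; P2→Q gives 8>3]
(B,Q,X): NE
(B,Q,Y): not NE [P2→R gives 3>2; P3→X gives 8>6]
(B,Q,Z): not NE [P3→X gives 8>1]
(B,R,X): not NE [P1→A gives 5>0; P2→Q gives 8>7; P3→Y gives 7>4]
(B,R,Y): not NE [P1→A gives 7>4]
(B,R,Z): not NE [P1→A gives 6>0; P2→Q gives 8>6; P3→Y gives 7>4]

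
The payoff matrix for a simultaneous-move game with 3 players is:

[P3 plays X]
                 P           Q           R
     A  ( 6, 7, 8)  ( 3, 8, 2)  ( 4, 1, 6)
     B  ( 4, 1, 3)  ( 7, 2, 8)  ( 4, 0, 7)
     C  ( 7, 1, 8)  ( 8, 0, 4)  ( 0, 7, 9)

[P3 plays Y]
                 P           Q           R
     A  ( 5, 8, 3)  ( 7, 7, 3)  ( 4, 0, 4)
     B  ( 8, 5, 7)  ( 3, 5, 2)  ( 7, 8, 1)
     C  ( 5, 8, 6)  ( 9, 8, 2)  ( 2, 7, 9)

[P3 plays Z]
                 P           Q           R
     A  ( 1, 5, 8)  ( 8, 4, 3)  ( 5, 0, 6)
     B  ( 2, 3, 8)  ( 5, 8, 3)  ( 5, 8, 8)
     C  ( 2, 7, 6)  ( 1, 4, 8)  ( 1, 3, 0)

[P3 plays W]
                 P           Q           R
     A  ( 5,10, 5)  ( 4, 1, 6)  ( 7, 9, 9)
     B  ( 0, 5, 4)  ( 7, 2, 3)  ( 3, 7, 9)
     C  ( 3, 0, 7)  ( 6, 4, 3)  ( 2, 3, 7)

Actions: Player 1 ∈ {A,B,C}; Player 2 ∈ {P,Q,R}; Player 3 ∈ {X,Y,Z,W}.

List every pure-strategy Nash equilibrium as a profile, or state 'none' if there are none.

No pure NE.

(A,P,X): not NE [P1→C gives 7>6; P2→Q gives 8>7]
(A,P,Y): not NE [P1→B gives 8>5; P3→Z gives 8>3]
(A,P,Z): not NE [P1→C gives 2>1]
(A,P,W): not NE [P3→Z gives 8>5]
(A,Q,X): not NE [P1→C gives 8>3; P3→W gives 6>2]
(A,Q,Y): not NE [P1→C gives 9>7; P2→P gives 8>7; P3→W gives 6>3]
(A,Q,Z): not NE [P2→P gives 5>4; P3→W gives 6>3]
(A,Q,W): not NE [P1→B gives 7>4; P2→P gives 10>1]
(A,R,X): not NE [P2→Q gives 8>1; P3→W gives 9>6]
(A,R,Y): not NE [P1→B gives 7>4; P2→P gives 8>0; P3→W gives 9>4]
(A,R,Z): not NE [P2→P gives 5>0; P3→W gives 9>6]
(A,R,W): not NE [P2→P gives 10>9]
(B,P,X): not NE [P1→C gives 7>4; P2→Q gives 2>1; P3→Z gives 8>3]
(B,P,Y): not NE [P2→R gives 8>5; P3→Z gives 8>7]
(B,P,Z): not NE [P2→R gives 8>3]
(B,P,W): not NE [P1→A gives 5>0; P2→R gives 7>5; P3→Z gives 8>4]
(B,Q,X): not NE [P1→C gives 8>7]
(B,Q,Y): not NE [P1→C gives 9>3; P2→R gives 8>5; P3→X gives 8>2]
(B,Q,Z): not NE [P1→A gives 8>5; P3→X gives 8>3]
(B,Q,W): not NE [P2→R gives 7>2; P3→X gives 8>3]
(B,R,X): not NE [P2→Q gives 2>0; P3→W gives 9>7]
(B,R,Y): not NE [P3→W gives 9>1]
(B,R,Z): not NE [P3→W gives 9>8]
(B,R,W): not NE [P1→A gives 7>3]
(C,P,X): not NE [P2→R gives 7>1]
(C,P,Y): not NE [P1→B gives 8>5; P3→X gives 8>6]
(C,P,Z): not NE [P3→X gives 8>6]
(C,P,W): not NE [P1→A gives 5>3; P2→Q gives 4>0; P3→X gives 8>7]
(C,Q,X): not NE [P2→R gives 7>0; P3→Z gives 8>4]
(C,Q,Y): not NE [P3→Z gives 8>2]
(C,Q,Z): not NE [P1→A gives 8>1; P2→P gives 7>4]
(C,Q,W): not NE [P1→B gives 7>6; P3→Z gives 8>3]
(C,R,X): not NE [P1→B gives 4>0]
(C,R,Y): not NE [P1→B gives 7>2; P2→Q gives 8>7]
(C,R,Z): not NE [P1→B gives 5>1; P2→P gives 7>3; P3→Y gives 9>0]
(C,R,W): not NE [P1→A gives 7>2; P2→Q gives 4>3; P3→Y gives 9>7]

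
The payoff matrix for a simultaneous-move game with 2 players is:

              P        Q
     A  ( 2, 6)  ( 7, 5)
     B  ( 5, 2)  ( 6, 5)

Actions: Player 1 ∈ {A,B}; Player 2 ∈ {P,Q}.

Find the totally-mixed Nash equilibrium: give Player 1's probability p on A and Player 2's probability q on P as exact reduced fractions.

(p,q) = (3/4, 1/4)

P1 indiff ⇒ q·2+(1-q)·7 = q·5+(1-q)·6 ⇒ q(-3) = (1-q)(-1) ⇒ q = 1/4
P2 indiff ⇒ p·6+(1-p)·2 = p·5+(1-p)·5 ⇒ p(1) = (1-p)(3) ⇒ p = 3/4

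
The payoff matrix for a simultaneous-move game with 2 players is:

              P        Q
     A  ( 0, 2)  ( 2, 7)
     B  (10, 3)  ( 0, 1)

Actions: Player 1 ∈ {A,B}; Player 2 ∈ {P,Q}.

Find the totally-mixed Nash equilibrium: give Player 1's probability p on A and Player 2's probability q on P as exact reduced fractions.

P1 indiff ⇒ q·0+(1-q)·2 = q·10+(1-q)·0 ⇒ q(-10) = (1-q)(-2) ⇒ q = 1/6
P2 indiff ⇒ p·2+(1-p)·3 = p·7+(1-p)·1 ⇒ p(-5) = (1-p)(-2) ⇒ p = 2/7

p=2/7, q=1/6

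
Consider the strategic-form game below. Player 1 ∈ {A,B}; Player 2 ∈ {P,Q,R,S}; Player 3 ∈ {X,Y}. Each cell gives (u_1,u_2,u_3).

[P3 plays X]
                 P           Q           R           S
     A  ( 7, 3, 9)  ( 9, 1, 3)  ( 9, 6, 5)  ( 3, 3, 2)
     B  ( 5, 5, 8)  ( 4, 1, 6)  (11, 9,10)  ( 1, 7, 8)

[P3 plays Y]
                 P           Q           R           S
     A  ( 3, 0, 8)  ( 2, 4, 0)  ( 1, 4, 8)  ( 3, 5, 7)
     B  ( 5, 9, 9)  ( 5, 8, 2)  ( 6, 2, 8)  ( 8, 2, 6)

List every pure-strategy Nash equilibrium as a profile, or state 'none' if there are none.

NE set: (B,P,Y), (B,R,X)

(A,P,X): not NE [P2→R gives 6>3]
(A,P,Y): not NE [P1→B gives 5>3; P2→S gives 5>0; P3→X gives 9>8]
(A,Q,X): not NE [P2→R gives 6>1]
(A,Q,Y): not NE [P1→B gives 5>2; P2→S gives 5>4; P3→X gives 3>0]
(A,R,X): not NE [P1→B gives 11>9; P3→Y gives 8>5]
(A,R,Y): not NE [P1→B gives 6>1; P2→S gives 5>4]
(A,S,X): not NE [P2→R gives 6>3; P3→Y gives 7>2]
(A,S,Y): not NE [P1→B gives 8>3]
(B,P,X): not NE [P1→A gives 7>5; P2→R gives 9>5; P3→Y gives 9>8]
(B,P,Y): NE
(B,Q,X): not NE [P1→A gives 9>4; P2→R gives 9>1]
(B,Q,Y): not NE [P2→P gives 9>8; P3→X gives 6>2]
(B,R,X): NE
(B,R,Y): not NE [P2→P gives 9>2; P3→X gives 10>8]
(B,S,X): not NE [P1→A gives 3>1; P2→R gives 9>7]
(B,S,Y): not NE [P2→P gives 9>2; P3→X gives 8>6]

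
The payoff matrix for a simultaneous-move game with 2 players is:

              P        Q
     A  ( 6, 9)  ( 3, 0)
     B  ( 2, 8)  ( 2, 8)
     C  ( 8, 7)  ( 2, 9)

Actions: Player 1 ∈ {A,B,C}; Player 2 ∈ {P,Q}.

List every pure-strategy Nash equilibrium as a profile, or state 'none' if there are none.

Equilibria: none

(A,P): not NE [P1→C gives 8>6]
(A,Q): not NE [P2→P gives 9>0]
(B,P): not NE [P1→C gives 8>2]
(B,Q): not NE [P1→A gives 3>2]
(C,P): not NE [P2→Q gives 9>7]
(C,Q): not NE [P1→A gives 3>2]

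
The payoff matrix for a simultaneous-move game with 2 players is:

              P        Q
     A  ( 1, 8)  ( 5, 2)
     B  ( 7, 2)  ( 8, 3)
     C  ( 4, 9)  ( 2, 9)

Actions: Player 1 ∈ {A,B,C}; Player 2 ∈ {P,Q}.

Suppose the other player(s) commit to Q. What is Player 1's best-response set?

BR_1 = {B}

u_1(A vs Q) = 5
u_1(B vs Q) = 8
u_1(C vs Q) = 2
max payoff 8 at {B}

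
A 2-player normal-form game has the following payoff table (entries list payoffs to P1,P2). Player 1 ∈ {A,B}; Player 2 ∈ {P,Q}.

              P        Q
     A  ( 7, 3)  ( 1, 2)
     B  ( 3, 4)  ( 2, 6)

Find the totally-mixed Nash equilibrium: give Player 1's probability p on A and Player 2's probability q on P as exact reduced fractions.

p=2/3, q=1/5

P1 indiff ⇒ q·7+(1-q)·1 = q·3+(1-q)·2 ⇒ q(4) = (1-q)(1) ⇒ q = 1/5
P2 indiff ⇒ p·3+(1-p)·4 = p·2+(1-p)·6 ⇒ p(1) = (1-p)(2) ⇒ p = 2/3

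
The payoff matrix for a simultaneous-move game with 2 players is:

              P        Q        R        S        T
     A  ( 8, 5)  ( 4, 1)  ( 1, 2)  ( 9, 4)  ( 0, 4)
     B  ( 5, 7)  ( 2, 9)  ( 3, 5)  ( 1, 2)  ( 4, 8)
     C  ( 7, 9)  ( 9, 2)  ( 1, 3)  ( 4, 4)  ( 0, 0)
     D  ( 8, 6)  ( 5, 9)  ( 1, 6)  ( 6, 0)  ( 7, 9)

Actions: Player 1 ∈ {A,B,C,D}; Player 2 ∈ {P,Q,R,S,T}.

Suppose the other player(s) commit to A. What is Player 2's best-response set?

u_2(P vs A) = 5
u_2(Q vs A) = 1
u_2(R vs A) = 2
u_2(S vs A) = 4
u_2(T vs A) = 4
max payoff 5 at {P}

P2 best: {P}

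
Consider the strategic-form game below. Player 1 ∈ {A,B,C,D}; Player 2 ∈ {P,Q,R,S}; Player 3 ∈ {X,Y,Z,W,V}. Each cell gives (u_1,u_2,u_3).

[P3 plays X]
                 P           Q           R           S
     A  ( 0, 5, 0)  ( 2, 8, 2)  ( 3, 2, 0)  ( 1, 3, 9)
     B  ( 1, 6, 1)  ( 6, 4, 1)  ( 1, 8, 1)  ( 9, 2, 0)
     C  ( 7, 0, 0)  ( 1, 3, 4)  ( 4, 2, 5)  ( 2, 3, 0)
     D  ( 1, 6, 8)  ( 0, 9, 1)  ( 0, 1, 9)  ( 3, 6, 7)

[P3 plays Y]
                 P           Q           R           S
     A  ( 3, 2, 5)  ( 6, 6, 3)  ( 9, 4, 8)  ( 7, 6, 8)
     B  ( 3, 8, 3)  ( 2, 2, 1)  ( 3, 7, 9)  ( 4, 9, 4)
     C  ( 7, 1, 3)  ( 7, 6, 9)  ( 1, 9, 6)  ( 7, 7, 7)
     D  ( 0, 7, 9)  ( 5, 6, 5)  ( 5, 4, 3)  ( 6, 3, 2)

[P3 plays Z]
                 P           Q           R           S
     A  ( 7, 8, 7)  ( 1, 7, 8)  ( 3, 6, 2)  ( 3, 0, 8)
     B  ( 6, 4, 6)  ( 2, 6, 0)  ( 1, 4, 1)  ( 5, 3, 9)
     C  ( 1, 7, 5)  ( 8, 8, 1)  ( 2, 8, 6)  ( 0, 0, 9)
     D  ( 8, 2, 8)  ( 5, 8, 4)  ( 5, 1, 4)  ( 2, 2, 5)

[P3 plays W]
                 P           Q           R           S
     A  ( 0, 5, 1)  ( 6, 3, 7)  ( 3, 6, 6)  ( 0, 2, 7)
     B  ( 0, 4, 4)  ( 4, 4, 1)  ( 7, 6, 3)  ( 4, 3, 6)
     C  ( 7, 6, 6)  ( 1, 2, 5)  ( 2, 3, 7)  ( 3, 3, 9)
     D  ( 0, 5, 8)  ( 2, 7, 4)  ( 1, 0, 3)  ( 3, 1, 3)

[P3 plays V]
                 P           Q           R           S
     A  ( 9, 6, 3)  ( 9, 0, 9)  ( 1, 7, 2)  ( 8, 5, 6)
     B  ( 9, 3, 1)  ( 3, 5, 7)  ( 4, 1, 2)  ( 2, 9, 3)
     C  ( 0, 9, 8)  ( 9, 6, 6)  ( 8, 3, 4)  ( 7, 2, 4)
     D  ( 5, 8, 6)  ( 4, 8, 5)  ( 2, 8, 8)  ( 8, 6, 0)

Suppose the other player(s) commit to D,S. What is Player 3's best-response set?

u_3(X vs D,S) = 7
u_3(Y vs D,S) = 2
u_3(Z vs D,S) = 5
u_3(W vs D,S) = 3
u_3(V vs D,S) = 0
max payoff 7 at {X}

BR_3 = {X}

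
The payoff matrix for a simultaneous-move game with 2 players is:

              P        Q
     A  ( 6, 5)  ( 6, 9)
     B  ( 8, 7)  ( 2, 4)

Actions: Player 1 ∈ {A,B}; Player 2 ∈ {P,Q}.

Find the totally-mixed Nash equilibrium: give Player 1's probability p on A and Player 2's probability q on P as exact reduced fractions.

(p,q) = (3/7, 2/3)

P1 indiff ⇒ q·6+(1-q)·6 = q·8+(1-q)·2 ⇒ q(-2) = (1-q)(-4) ⇒ q = 2/3
P2 indiff ⇒ p·5+(1-p)·7 = p·9+(1-p)·4 ⇒ p(-4) = (1-p)(-3) ⇒ p = 3/7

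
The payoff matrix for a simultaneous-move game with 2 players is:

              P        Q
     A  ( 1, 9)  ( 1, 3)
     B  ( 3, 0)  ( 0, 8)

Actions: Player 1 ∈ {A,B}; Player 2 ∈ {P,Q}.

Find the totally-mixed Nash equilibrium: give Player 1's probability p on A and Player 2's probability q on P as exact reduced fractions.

P1 mixes 4/7 on A; P2 mixes 1/3 on P

P1 indiff ⇒ q·1+(1-q)·1 = q·3+(1-q)·0 ⇒ q(-2) = (1-q)(-1) ⇒ q = 1/3
P2 indiff ⇒ p·9+(1-p)·0 = p·3+(1-p)·8 ⇒ p(6) = (1-p)(8) ⇒ p = 4/7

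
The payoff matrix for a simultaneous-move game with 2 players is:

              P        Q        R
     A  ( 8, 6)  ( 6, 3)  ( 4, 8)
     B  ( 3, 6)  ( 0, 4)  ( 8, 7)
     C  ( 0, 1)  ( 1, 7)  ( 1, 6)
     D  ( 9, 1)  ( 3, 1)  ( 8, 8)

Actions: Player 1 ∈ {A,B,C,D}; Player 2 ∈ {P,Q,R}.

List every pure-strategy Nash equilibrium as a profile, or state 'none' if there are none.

(A,P): not NE [P1→D gives 9>8; P2→R gives 8>6]
(A,Q): not NE [P2→R gives 8>3]
(A,R): not NE [P1→D gives 8>4]
(B,P): not NE [P1→D gives 9>3; P2→R gives 7>6]
(B,Q): not NE [P1→A gives 6>0; P2→R gives 7>4]
(B,R): NE
(C,P): not NE [P1→D gives 9>0; P2→Q gives 7>1]
(C,Q): not NE [P1→A gives 6>1]
(C,R): not NE [P1→D gives 8>1; P2→Q gives 7>6]
(D,P): not NE [P2→R gives 8>1]
(D,Q): not NE [P1→A gives 6>3; P2→R gives 8>1]
(D,R): NE

Nash profiles: (B,R), (D,R)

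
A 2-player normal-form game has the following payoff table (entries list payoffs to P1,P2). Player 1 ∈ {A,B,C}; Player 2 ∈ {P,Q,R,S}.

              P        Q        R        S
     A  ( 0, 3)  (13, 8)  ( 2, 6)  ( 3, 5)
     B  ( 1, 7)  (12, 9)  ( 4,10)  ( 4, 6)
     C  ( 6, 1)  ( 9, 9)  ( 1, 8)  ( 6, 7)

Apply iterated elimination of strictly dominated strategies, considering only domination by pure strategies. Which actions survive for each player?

Remaining: P1:{A,B} P2:{Q,R}

P2 drop P (Q beats it: A:8>3 B:9>7 C:9>1)
P2 drop S (Q beats it: A:8>5 B:9>6 C:9>7)
P1 drop C (A beats it: Q:13>9 R:2>1)
P1→{A,B} P2→{Q,R}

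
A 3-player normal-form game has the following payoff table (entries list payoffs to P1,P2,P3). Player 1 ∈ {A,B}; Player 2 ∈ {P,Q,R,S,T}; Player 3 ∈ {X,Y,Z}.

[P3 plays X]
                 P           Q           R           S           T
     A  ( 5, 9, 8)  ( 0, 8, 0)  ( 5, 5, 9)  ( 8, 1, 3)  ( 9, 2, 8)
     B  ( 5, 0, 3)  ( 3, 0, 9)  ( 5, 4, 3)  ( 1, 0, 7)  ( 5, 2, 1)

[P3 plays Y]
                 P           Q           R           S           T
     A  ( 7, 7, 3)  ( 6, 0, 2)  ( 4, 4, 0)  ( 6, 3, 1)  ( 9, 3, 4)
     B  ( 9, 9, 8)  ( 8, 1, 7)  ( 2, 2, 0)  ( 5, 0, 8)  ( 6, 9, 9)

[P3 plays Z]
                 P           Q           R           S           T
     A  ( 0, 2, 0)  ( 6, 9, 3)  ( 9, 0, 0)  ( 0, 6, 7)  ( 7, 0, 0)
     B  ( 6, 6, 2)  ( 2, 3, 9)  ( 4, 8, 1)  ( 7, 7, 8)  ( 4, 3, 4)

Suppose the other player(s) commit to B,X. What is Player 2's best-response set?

u_2(P vs B,X) = 0
u_2(Q vs B,X) = 0
u_2(R vs B,X) = 4
u_2(S vs B,X) = 0
u_2(T vs B,X) = 2
max payoff 4 at {R}

argmax u_2 = {R}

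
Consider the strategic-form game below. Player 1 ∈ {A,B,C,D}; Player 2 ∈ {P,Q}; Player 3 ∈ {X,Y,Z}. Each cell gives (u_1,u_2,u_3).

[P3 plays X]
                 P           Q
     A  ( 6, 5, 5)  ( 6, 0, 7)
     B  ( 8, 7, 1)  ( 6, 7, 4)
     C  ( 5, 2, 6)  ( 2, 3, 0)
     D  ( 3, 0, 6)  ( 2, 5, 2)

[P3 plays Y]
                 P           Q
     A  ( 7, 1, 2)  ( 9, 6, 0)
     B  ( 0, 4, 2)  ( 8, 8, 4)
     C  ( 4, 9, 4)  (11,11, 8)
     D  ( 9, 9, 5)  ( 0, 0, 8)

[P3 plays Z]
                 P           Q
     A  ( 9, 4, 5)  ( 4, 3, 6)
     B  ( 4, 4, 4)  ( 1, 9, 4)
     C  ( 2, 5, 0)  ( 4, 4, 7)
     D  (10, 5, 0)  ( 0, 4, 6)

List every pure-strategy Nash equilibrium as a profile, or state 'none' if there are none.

(A,P,X): not NE [P1→B gives 8>6]
(A,P,Y): not NE [P1→D gives 9>7; P2→Q gives 6>1; P3→Z gives 5>2]
(A,P,Z): not NE [P1→D gives 10>9]
(A,Q,X): not NE [P2→P gives 5>0]
(A,Q,Y): not NE [P1→C gives 11>9; P3→X gives 7>0]
(A,Q,Z): not NE [P2→P gives 4>3; P3→X gives 7>6]
(B,P,X): not NE [P3→Z gives 4>1]
(B,P,Y): not NE [P1→D gives 9>0; P2→Q gives 8>4; P3→Z gives 4>2]
(B,P,Z): not NE [P1→D gives 10>4; P2→Q gives 9>4]
(B,Q,X): NE
(B,Q,Y): not NE [P1→C gives 11>8]
(B,Q,Z): not NE [P1→C gives 4>1]
(C,P,X): not NE [P1→B gives 8>5; P2→Q gives 3>2]
(C,P,Y): not NE [P1→D gives 9>4; P2→Q gives 11>9; P3→X gives 6>4]
(C,P,Z): not NE [P1→D gives 10>2; P3→X gives 6>0]
(C,Q,X): not NE [P1→B gives 6>2; P3→Y gives 8>0]
(C,Q,Y): NE
(C,Q,Z): not NE [P2→P gives 5>4; P3→Y gives 8>7]
(D,P,X): not NE [P1→B gives 8>3; P2→Q gives 5>0]
(D,P,Y): not NE [P3→X gives 6>5]
(D,P,Z): not NE [P3→X gives 6>0]
(D,Q,X): not NE [P1→B gives 6>2; P3→Y gives 8>2]
(D,Q,Y): not NE [P1→C gives 11>0; P2→P gives 9>0]
(D,Q,Z): not NE [P1→C gives 4>0; P2→P gives 5>4; P3→Y gives 8>6]

NE set: (B,Q,X), (C,Q,Y)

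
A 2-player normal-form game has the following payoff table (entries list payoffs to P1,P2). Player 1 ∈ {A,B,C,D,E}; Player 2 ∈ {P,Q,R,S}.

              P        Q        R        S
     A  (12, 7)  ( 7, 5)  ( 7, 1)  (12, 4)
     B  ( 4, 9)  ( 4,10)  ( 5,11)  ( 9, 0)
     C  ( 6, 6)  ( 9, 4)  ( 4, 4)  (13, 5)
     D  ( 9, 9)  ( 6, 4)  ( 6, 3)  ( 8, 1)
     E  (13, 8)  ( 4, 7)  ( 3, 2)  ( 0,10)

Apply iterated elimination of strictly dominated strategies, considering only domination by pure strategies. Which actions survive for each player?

Remaining: P1:{A,C,E} P2:{P,S}

P1 drop B (A beats it: P:12>4 Q:7>4 R:7>5 S:12>9)
P1 drop D (A beats it: P:12>9 Q:7>6 R:7>6 S:12>8)
P2 drop Q (P beats it: A:7>5 C:6>4 E:8>7)
P2 drop R (P beats it: A:7>1 C:6>4 E:8>2)
P1→{A,C,E} P2→{P,S}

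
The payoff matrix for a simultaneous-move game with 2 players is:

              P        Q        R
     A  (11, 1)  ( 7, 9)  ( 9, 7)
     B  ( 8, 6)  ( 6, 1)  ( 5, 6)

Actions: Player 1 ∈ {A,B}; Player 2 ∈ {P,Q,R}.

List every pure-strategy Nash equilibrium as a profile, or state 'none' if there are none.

Nash profiles: (A,Q)

(A,P): not NE [P2→Q gives 9>1]
(A,Q): NE
(A,R): not NE [P2→Q gives 9>7]
(B,P): not NE [P1→A gives 11>8]
(B,Q): not NE [P1→A gives 7>6; P2→R gives 6>1]
(B,R): not NE [P1→A gives 9>5]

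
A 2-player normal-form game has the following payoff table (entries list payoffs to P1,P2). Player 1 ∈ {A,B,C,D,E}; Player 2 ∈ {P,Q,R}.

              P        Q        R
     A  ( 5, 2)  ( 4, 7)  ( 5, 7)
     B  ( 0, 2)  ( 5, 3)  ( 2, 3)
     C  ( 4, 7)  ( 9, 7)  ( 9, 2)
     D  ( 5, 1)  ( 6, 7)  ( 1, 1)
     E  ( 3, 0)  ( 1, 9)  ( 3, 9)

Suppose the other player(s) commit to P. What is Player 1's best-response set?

u_1(A vs P) = 5
u_1(B vs P) = 0
u_1(C vs P) = 4
u_1(D vs P) = 5
u_1(E vs P) = 3
max payoff 5 at {A,D}

P1 best: {A,D}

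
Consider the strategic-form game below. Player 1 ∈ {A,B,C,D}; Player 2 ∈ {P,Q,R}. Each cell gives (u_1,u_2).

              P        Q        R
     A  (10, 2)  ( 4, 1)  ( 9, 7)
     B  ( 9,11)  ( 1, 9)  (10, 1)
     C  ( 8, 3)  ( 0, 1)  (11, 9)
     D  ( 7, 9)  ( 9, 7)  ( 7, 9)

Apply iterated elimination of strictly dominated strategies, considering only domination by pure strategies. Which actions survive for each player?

P2 drop Q (P beats it: A:2>1 B:11>9 C:3>1 D:9>7)
P1 drop D (A beats it: P:10>7 R:9>7)
P1→{A,B,C} P2→{P,R}

Survivors P1:{A,B,C} P2:{P,R}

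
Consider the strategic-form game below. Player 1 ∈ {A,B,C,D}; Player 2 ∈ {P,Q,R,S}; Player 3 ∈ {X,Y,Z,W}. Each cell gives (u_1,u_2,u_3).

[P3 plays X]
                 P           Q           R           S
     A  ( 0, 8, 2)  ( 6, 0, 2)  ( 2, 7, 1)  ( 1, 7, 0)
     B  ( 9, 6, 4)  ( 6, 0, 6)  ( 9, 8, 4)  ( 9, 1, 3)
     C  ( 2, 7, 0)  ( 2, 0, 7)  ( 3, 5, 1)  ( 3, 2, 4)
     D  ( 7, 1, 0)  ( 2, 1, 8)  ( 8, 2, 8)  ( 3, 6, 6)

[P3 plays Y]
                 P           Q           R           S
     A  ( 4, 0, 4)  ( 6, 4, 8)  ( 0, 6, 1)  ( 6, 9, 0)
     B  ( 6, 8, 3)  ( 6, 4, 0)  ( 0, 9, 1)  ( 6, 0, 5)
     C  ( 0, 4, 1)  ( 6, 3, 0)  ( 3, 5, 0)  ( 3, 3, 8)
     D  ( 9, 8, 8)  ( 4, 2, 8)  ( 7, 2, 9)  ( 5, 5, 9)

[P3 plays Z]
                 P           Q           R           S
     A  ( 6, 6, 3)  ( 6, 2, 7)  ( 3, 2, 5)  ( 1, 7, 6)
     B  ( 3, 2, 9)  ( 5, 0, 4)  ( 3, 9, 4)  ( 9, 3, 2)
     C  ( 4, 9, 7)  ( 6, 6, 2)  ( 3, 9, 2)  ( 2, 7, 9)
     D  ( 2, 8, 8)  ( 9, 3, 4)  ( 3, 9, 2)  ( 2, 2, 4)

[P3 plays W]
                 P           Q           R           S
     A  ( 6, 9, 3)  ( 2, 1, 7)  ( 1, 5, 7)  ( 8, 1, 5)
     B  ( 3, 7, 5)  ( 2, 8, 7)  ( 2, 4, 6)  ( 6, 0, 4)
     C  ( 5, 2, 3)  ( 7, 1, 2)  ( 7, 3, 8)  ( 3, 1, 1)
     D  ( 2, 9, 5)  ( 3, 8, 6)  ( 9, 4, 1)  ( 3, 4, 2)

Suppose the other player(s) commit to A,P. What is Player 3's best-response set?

u_3(X vs A,P) = 2
u_3(Y vs A,P) = 4
u_3(Z vs A,P) = 3
u_3(W vs A,P) = 3
max payoff 4 at {Y}

BR_3 = {Y}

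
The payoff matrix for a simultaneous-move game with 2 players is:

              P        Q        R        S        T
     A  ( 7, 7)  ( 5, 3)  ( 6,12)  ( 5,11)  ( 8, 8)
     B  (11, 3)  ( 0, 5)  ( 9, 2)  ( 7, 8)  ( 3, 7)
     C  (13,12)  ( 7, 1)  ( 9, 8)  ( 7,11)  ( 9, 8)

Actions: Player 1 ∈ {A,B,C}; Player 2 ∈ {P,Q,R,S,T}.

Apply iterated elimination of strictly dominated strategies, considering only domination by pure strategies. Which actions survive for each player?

IESDS → P1:{B,C} P2:{P,S}

P1 drop A (C beats it: P:13>7 Q:7>5 R:9>6 S:7>5 T:9>8)
P2 drop Q (S beats it: B:8>5 C:11>1)
P2 drop R (P beats it: B:3>2 C:12>8)
P2 drop T (S beats it: B:8>7 C:11>8)
P1→{B,C} P2→{P,S}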